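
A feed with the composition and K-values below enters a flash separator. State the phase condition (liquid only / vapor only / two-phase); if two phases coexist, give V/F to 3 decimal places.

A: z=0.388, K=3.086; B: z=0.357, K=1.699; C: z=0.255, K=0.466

ΣzᵢKᵢ = 1.923; Σzᵢ/Kᵢ = 0.883.
Since Σzᵢ/Kᵢ < 1 the mixture is above its dew point — single vapor phase.

vapor only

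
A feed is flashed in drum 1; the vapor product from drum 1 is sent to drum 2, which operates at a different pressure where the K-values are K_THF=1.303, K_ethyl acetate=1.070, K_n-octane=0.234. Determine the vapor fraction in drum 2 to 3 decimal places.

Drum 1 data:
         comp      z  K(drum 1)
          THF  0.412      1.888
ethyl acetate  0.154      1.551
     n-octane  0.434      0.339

Drum 1:
Rachford–Rice: g(ψ₁) = Σ zᵢ(Kᵢ−1)/(1+ψ₁(Kᵢ−1)) = 0.
g(0) = ΣzᵢKᵢ − 1 = 0.164 and g(1) = 1 − Σzᵢ/Kᵢ = -0.598, so a root lies in (0, 1).
Iterate (Newton) starting at ψ₁ = 0.36:
  ψ₁ = 0.360: g = -0.0284, g' = -0.546 → ψ₁ = 0.308
  ψ₁ = 0.308: g = -0.0003, g' = -0.533 → ψ₁ = 0.307
Converged at ψ₁ = 0.307.
Drum-1 compositions:
  THF: x = 0.324, y = 0.611
  ethyl acetate: x = 0.132, y = 0.204
  n-octane: x = 0.545, y = 0.185
Drum-2 feed = drum-1 vapor: z₂ = (0.6111, 0.2043, 0.1846).
Drum 2:
Material balance + equilibrium reduce to Σ zᵢ(Kᵢ−1)/(1+ψ₂(Kᵢ−1)) = 0.
g(0) = ΣzᵢKᵢ − 1 = 0.058 and g(1) = 1 − Σzᵢ/Kᵢ = -0.449, so a root lies in (0, 1).
Iterate (Newton) starting at ψ₂ = 0.5:
  ψ₂ = 0.500: g = -0.0546, g' = -0.328 → ψ₂ = 0.333
  ψ₂ = 0.333: g = -0.0078, g' = -0.243 → ψ₂ = 0.301
Converged at ψ₂ = 0.301.
  THF: x = 0.560, y = 0.730
  ethyl acetate: x = 0.200, y = 0.214
  n-octane: x = 0.240, y = 0.056

V/F (drum 2) = 0.301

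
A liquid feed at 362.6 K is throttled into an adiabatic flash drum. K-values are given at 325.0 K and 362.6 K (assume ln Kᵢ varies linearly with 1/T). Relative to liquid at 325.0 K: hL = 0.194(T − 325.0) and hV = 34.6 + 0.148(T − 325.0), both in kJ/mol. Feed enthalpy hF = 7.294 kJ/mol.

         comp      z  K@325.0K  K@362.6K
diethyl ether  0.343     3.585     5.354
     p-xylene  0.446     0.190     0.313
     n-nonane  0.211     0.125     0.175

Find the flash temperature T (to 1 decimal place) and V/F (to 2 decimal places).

Adiabatic flash: solve Rachford–Rice at each trial T, then check hF = ψ·hV(T) + (1−ψ)·hL(T).
  T = 325.0 K: K = (3.585, 0.190, 0.125), RR gives ψ = 0.159, H_out = 5.487 kJ/mol
  T = 362.6 K: K = (5.354, 0.313, 0.175), RR gives ψ = 0.317, H_out = 17.714 kJ/mol
  T = 343.8 K: K = (4.429, 0.247, 0.149), RR gives ψ = 0.245, H_out = 11.927 kJ/mol
  T = 334.4 K: K = (3.997, 0.218, 0.137), RR gives ψ = 0.205, H_out = 8.825 kJ/mol
  T = 329.7 K: K = (3.788, 0.203, 0.131), RR gives ψ = 0.183, H_out = 7.191 kJ/mol
  T = 332.0 K: K = (3.890, 0.210, 0.134), RR gives ψ = 0.194, H_out = 7.999 kJ/mol
Linear interpolation between T = 329.7 (H_out = 7.191) and T = 332.0 (H_out = 7.999) on hF = 7.294 gives T ≈ 330.0 K, at which ψ = 0.18.

T = 330.0 K, V/F = 0.18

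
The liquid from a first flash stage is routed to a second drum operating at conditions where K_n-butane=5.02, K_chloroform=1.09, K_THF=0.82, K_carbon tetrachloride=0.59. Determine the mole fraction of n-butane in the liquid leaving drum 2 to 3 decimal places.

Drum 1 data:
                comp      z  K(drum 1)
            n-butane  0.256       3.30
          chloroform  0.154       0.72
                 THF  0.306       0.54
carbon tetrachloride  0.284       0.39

x_n-butane (drum 2) = 0.056

Drum 1:
Newton iteration, ψ₁⁰ = 0.34:
  ψ₁ = 0.340: g = -0.1027, g' = -0.700 → ψ₁ = 0.193
  ψ₁ = 0.193: g = 0.0110, g' = -0.876 → ψ₁ = 0.206
Converged at ψ₁ = 0.206.
Drum-1 compositions:
  n-butane: x = 0.174, y = 0.573
  chloroform: x = 0.163, y = 0.118
  THF: x = 0.338, y = 0.183
  carbon tetrachloride: x = 0.325, y = 0.127
Drum-2 feed = drum-1 liquid: z₂ = (0.1737, 0.1634, 0.3381, 0.3248).
Drum 2:
Newton–Raphson from ψ₂ = 0.5:
  ψ₂ = 0.500: g = 0.0116, g' = -0.411 → ψ₂ = 0.528
  ψ₂ = 0.528: g = 0.0003, g' = -0.391 → ψ₂ = 0.529
Converged at ψ₂ = 0.529.
  n-butane: x = 0.056, y = 0.279
  chloroform: x = 0.156, y = 0.170
  THF: x = 0.374, y = 0.306
  carbon tetrachloride: x = 0.415, y = 0.245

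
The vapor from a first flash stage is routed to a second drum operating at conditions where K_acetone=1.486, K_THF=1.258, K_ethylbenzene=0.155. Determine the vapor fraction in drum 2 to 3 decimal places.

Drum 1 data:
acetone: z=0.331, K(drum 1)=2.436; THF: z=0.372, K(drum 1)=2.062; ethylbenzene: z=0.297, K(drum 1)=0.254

Drum 1:
Rachford–Rice: g(ψ₁) = Σ zᵢ(Kᵢ−1)/(1+ψ₁(Kᵢ−1)) = 0.
Check two-phase: ΣzᵢKᵢ = 1.649 > 1 and Σzᵢ/Kᵢ = 1.486 > 1, so g(0) = 0.649 > 0 and g(1) = -0.486 < 0.
Newton–Raphson from ψ₁ = 0.5:
  ψ₁ = 0.500: g = 0.1813, g' = -0.831 → ψ₁ = 0.718
  ψ₁ = 0.718: g = -0.0193, g' = -1.068 → ψ₁ = 0.700
Converged at ψ₁ = 0.700.
Drum-1 compositions:
  acetone: x = 0.165, y = 0.402
  THF: x = 0.213, y = 0.440
  ethylbenzene: x = 0.622, y = 0.158
Drum-2 feed = drum-1 vapor: z₂ = (0.4021, 0.4400, 0.1579).
Drum 2:
Rachford–Rice: g(ψ₂) = Σ zᵢ(Kᵢ−1)/(1+ψ₂(Kᵢ−1)) = 0.
Check two-phase: ΣzᵢKᵢ = 1.176 > 1 and Σzᵢ/Kᵢ = 1.639 > 1, so g(0) = 0.176 > 0 and g(1) = -0.639 < 0.
Iterate (Newton) starting at ψ₂ = 0.5:
  ψ₂ = 0.500: g = 0.0268, g' = -0.422 → ψ₂ = 0.563
  ψ₂ = 0.563: g = -0.0021, g' = -0.492 → ψ₂ = 0.559
Converged at ψ₂ = 0.559.
  acetone: x = 0.316, y = 0.470
  THF: x = 0.385, y = 0.484
  ethylbenzene: x = 0.299, y = 0.046

V/F (drum 2) = 0.559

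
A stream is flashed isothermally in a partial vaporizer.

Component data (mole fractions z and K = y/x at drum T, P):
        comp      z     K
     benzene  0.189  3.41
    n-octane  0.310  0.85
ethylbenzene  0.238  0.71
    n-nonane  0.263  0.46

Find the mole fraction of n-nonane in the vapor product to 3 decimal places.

Rachford–Rice: g(ψ) = Σ zᵢ(Kᵢ−1)/(1+ψ(Kᵢ−1)) = 0.
Feasibility: ΣzᵢKᵢ = 1.198, Σzᵢ/Kᵢ = 1.327 — both > 1, two phases present.
Newton iteration, ψ⁰ = 0.5:
  ψ = 0.500: g = -0.1190, g' = -0.405 → ψ = 0.206
  ψ = 0.206: g = 0.0229, g' = -0.617 → ψ = 0.244
  ψ = 0.244: g = 0.0009, g' = -0.568 → ψ = 0.245
Converged at ψ = 0.245.
Compositions from xᵢ = zᵢ/(1+ψ(Kᵢ−1)), yᵢ = Kᵢxᵢ:
  benzene: x = 0.119, y = 0.405
  n-octane: x = 0.322, y = 0.274
  ethylbenzene: x = 0.256, y = 0.182
  n-nonane: x = 0.303, y = 0.139

y_n-nonane = 0.139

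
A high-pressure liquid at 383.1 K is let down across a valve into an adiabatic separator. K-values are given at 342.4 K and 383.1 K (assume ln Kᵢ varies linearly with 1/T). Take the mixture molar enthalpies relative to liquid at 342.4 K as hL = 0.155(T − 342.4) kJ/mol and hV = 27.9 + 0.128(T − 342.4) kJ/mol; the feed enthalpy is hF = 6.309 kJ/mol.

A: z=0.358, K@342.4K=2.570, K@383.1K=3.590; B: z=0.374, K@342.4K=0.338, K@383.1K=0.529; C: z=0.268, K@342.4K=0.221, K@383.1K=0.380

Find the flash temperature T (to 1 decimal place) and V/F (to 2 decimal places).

Adiabatic flash: solve Rachford–Rice at each trial T, then check hF = ψ·hV(T) + (1−ψ)·hL(T).
  T = 342.4 K: K = (2.570, 0.338, 0.221), RR gives ψ = 0.094, H_out = 2.636 kJ/mol
  T = 383.1 K: K = (3.590, 0.529, 0.380), RR gives ψ = 0.420, H_out = 17.561 kJ/mol
  T = 362.8 K: K = (3.067, 0.428, 0.294), RR gives ψ = 0.259, H_out = 10.238 kJ/mol
  T = 352.6 K: K = (2.815, 0.382, 0.256), RR gives ψ = 0.179, H_out = 6.539 kJ/mol
  T = 347.5 K: K = (2.691, 0.360, 0.238), RR gives ψ = 0.138, H_out = 4.623 kJ/mol
  T = 350.1 K: K = (2.754, 0.371, 0.247), RR gives ψ = 0.159, H_out = 5.607 kJ/mol
  T = 351.4 K: K = (2.786, 0.377, 0.252), RR gives ψ = 0.170, H_out = 6.093 kJ/mol
Linear interpolation between T = 351.4 (H_out = 6.093) and T = 352.6 (H_out = 6.539) on hF = 6.309 gives T ≈ 352.0 K, at which ψ = 0.17.

T = 352.0 K, V/F = 0.17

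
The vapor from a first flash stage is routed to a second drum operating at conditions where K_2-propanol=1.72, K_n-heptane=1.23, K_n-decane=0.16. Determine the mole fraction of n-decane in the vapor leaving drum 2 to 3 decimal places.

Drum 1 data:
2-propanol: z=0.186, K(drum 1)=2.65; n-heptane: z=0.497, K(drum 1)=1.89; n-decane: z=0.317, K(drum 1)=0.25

y_n-decane (drum 2) = 0.047

Drum 1:
Rachford–Rice: g(ψ₁) = Σ zᵢ(Kᵢ−1)/(1+ψ₁(Kᵢ−1)) = 0.
g(0) = ΣzᵢKᵢ − 1 = 0.511 and g(1) = 1 − Σzᵢ/Kᵢ = -0.601, so a root lies in (0, 1).
Newton iteration, ψ₁⁰ = 0.43:
  ψ₁ = 0.430: g = 0.1485, g' = -0.768 → ψ₁ = 0.623
  ψ₁ = 0.623: g = -0.0108, g' = -0.915 → ψ₁ = 0.612
Converged at ψ₁ = 0.612.
Drum-1 compositions:
  2-propanol: x = 0.093, y = 0.245
  n-heptane: x = 0.322, y = 0.608
  n-decane: x = 0.586, y = 0.146
Drum-2 feed = drum-1 vapor: z₂ = (0.2453, 0.6083, 0.1464).
Drum 2:
Newton iteration, ψ₂⁰ = 0.64:
  ψ₂ = 0.640: g = -0.0231, g' = -0.567 → ψ₂ = 0.599
  ψ₂ = 0.599: g = -0.0013, g' = -0.506 → ψ₂ = 0.597
Converged at ψ₂ = 0.597.
  2-propanol: x = 0.172, y = 0.295
  n-heptane: x = 0.535, y = 0.658
  n-decane: x = 0.294, y = 0.047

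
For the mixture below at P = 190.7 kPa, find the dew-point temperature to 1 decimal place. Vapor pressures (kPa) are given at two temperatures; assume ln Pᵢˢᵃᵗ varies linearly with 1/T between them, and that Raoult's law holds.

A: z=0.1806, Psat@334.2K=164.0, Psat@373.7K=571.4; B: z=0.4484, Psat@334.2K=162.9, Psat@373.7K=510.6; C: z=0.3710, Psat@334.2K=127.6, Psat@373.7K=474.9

T = 341.6 K

Dew-point temperature: Σzᵢ·P/Pᵢˢᵃᵗ(T) = 1. Interpolate ln Pᵢˢᵃᵗ = aᵢ + bᵢ/T.
  T = 334.2 K: ΣzᵢP/Pᵢˢᵃᵗ = 1.2894
  T = 373.7 K: ΣzᵢP/Pᵢˢᵃᵗ = 0.3767
  T = 353.9 K: ΣzᵢP/Pᵢˢᵃᵗ = 0.6740
  T = 344.0 K: ΣzᵢP/Pᵢˢᵃᵗ = 0.9249
  T = 339.1 K: ΣzᵢP/Pᵢˢᵃᵗ = 1.0894
  T = 341.6 K: ΣzᵢP/Pᵢˢᵃᵗ = 1.0015
Interpolating between 341.6 K and 344.0 K gives T ≈ 341.6 K.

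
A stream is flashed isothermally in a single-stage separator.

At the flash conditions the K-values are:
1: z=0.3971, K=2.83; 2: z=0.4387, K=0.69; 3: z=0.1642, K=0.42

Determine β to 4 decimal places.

Rachford–Rice: g(β) = Σ zᵢ(Kᵢ−1)/(1+β(Kᵢ−1)) = 0.
g(0) = ΣzᵢKᵢ − 1 = 0.4955 and g(1) = 1 − Σzᵢ/Kᵢ = -0.1671, so a root lies in (0, 1).
Iterate (Newton) starting at β = 0.5:
  β = 0.5000: g = 0.08440, g' = -0.5313 → β = 0.6589
  β = 0.6589: g = 0.00442, g' = -0.4846 → β = 0.6680
Converged at β = 0.6680.

β = 0.6680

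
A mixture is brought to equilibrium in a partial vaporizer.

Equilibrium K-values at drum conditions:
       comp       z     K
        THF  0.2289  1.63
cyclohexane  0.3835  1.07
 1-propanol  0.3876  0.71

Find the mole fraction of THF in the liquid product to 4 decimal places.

x_THF = 0.1706

Rachford–Rice: g(β) = Σ zᵢ(Kᵢ−1)/(1+β(Kᵢ−1)) = 0.
Check two-phase: ΣzᵢKᵢ = 1.0586 > 1 and Σzᵢ/Kᵢ = 1.0448 > 1, so g(0) = 0.0586 > 0 and g(1) = -0.0448 < 0.
Iterate (Newton) starting at β = 0.5:
  β = 0.5000: g = 0.00413, g' = -0.0989 → β = 0.5418
  β = 0.5418: g = 0.00002, g' = -0.0981 → β = 0.5420
Converged at β = 0.5420.
Compositions from xᵢ = zᵢ/(1+β(Kᵢ−1)), yᵢ = Kᵢxᵢ:
  THF: x = 0.1706, y = 0.2781
  cyclohexane: x = 0.3695, y = 0.3953
  1-propanol: x = 0.4599, y = 0.3265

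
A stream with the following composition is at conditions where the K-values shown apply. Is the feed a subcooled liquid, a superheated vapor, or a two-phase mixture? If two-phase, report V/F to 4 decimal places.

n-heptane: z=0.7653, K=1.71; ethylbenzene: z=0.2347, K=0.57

superheated vapor

ΣzᵢKᵢ = 1.4424; Σzᵢ/Kᵢ = 0.8593.
Since Σzᵢ/Kᵢ < 1 the mixture is above its dew point — single vapor phase.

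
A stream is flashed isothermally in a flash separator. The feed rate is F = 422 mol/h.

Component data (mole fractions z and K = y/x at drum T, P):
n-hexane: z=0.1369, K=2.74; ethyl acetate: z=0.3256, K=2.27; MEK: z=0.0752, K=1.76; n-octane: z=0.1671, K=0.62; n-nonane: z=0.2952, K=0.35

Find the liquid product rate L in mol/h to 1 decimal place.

Iterate (Newton) starting at ψ = 0.34:
  ψ = 0.3400: g = 0.16465, g' = -0.6846 → ψ = 0.5805
  ψ = 0.5805: g = 0.00655, g' = -0.6589 → ψ = 0.5905
  ψ = 0.5905: g = -0.00001, g' = -0.6616 → ψ = 0.5904
Converged at ψ = 0.5904.
Then V = ψ·F = 0.5904·422 = 249.2 mol/h and L = F − V = 172.8 mol/h.

L = 172.8 mol/h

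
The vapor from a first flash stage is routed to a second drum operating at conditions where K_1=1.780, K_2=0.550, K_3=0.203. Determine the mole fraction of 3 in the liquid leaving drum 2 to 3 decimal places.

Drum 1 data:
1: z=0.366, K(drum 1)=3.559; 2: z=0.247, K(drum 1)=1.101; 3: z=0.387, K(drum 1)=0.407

x_3 (drum 2) = 0.284

Drum 1:
Rachford–Rice: g(ψ₁) = Σ zᵢ(Kᵢ−1)/(1+ψ₁(Kᵢ−1)) = 0.
Check two-phase: ΣzᵢKᵢ = 1.732 > 1 and Σzᵢ/Kᵢ = 1.278 > 1, so g(0) = 0.732 > 0 and g(1) = -0.278 < 0.
Newton iteration, ψ₁⁰ = 0.59:
  ψ₁ = 0.590: g = 0.0437, g' = -0.705 → ψ₁ = 0.652
Converged at ψ₁ = 0.652.
Drum-1 compositions:
  1: x = 0.137, y = 0.488
  2: x = 0.232, y = 0.255
  3: x = 0.631, y = 0.257
Drum-2 feed = drum-1 vapor: z₂ = (0.4880, 0.2551, 0.2569).
Drum 2:
Let ψ₂ = V/F and solve Σ zᵢ(Kᵢ−1)/(1+ψ₂(Kᵢ−1)) = 0.
Feasibility: ΣzᵢKᵢ = 1.061, Σzᵢ/Kᵢ = 2.003 — both > 1, two phases present.
Newton iteration, ψ₂⁰ = 0.53:
  ψ₂ = 0.530: g = -0.2359, g' = -0.727 → ψ₂ = 0.205
  ψ₂ = 0.205: g = -0.0432, g' = -0.517 → ψ₂ = 0.122
  ψ₂ = 0.122: g = -0.0006, g' = -0.506 → ψ₂ = 0.121
Converged at ψ₂ = 0.121.
  1: x = 0.446, y = 0.794
  2: x = 0.270, y = 0.148
  3: x = 0.284, y = 0.058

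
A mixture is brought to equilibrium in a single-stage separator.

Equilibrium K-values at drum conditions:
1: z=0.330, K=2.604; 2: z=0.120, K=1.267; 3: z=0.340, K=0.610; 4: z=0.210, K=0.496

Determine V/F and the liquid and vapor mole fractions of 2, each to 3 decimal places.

V/F = 0.536, x_2 = 0.105, y_2 = 0.133

Rachford–Rice: g(V/F) = Σ zᵢ(Kᵢ−1)/(1+V/F(Kᵢ−1)) = 0.
Check two-phase: ΣzᵢKᵢ = 1.323 > 1 and Σzᵢ/Kᵢ = 1.202 > 1, so g(0) = 0.323 > 0 and g(1) = -0.202 < 0.
Newton–Raphson from V/F = 0.61:
  V/F = 0.610: g = -0.0317, g' = -0.423 → V/F = 0.535
  V/F = 0.535: g = 0.0004, g' = -0.435 → V/F = 0.536
Converged at V/F = 0.536.
Compositions from xᵢ = zᵢ/(1+V/F(Kᵢ−1)), yᵢ = Kᵢxᵢ:
  1: x = 0.177, y = 0.462
  2: x = 0.105, y = 0.133
  3: x = 0.430, y = 0.262
  4: x = 0.288, y = 0.143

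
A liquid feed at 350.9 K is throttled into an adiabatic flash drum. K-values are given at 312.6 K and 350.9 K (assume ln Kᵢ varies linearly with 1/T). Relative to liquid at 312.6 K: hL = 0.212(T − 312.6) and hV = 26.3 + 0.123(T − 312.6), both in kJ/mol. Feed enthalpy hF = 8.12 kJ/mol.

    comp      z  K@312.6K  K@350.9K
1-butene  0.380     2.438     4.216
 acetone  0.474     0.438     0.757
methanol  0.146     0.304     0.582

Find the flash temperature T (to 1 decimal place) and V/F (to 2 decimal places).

Adiabatic flash: solve Rachford–Rice at each trial T, then check hF = ψ·hV(T) + (1−ψ)·hL(T).
  T = 312.6 K: K = (2.438, 0.438, 0.304), RR gives ψ = 0.208, H_out = 5.476 kJ/mol
  T = 350.9 K: K = (4.216, 0.757, 0.582), RR gives ψ = 1.000, H_out = 31.011 kJ/mol
  T = 331.8 K: K = (3.259, 0.585, 0.429), RR gives ψ = 0.561, H_out = 17.861 kJ/mol
  T = 322.2 K: K = (2.831, 0.509, 0.363), RR gives ψ = 0.382, H_out = 11.746 kJ/mol
  T = 317.4 K: K = (2.630, 0.472, 0.333), RR gives ψ = 0.296, H_out = 8.680 kJ/mol
  T = 315.0 K: K = (2.533, 0.455, 0.318), RR gives ψ = 0.253, H_out = 7.102 kJ/mol
Linear interpolation between T = 315.0 (H_out = 7.102) and T = 317.4 (H_out = 8.680) on hF = 8.12 gives T ≈ 316.5 K, at which ψ = 0.28.

T = 316.5 K, V/F = 0.28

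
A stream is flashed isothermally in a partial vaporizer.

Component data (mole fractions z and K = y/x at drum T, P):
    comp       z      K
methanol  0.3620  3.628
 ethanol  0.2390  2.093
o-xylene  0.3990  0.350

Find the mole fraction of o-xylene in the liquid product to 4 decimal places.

Newton iteration, ψ⁰ = 0.5:
  ψ = 0.5000: g = 0.19581, g' = -0.9563 → ψ = 0.7048
  ψ = 0.7048: g = 0.00252, g' = -0.9725 → ψ = 0.7074
Converged at ψ = 0.7074.
Compositions from xᵢ = zᵢ/(1+ψ(Kᵢ−1)), yᵢ = Kᵢxᵢ:
  methanol: x = 0.1266, y = 0.4594
  ethanol: x = 0.1348, y = 0.2821
  o-xylene: x = 0.7386, y = 0.2585

x_o-xylene = 0.7386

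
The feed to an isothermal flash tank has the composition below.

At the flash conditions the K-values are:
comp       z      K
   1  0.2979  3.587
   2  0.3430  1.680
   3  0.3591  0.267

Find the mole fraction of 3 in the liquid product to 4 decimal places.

Rachford–Rice: g(V/F) = Σ zᵢ(Kᵢ−1)/(1+V/F(Kᵢ−1)) = 0.
Feasibility: ΣzᵢKᵢ = 1.7407, Σzᵢ/Kᵢ = 1.6322 — both > 1, two phases present.
Newton iteration, V/F⁰ = 0.5:
  V/F = 0.5000: g = 0.09458, g' = -0.9481 → V/F = 0.5998
  V/F = 0.5998: g = -0.00201, g' = -1.0007 → V/F = 0.5977
Converged at V/F = 0.5977.
Compositions from xᵢ = zᵢ/(1+V/F(Kᵢ−1)), yᵢ = Kᵢxᵢ:
  1: x = 0.1170, y = 0.4196
  2: x = 0.2439, y = 0.4097
  3: x = 0.6391, y = 0.1706

x_3 = 0.6391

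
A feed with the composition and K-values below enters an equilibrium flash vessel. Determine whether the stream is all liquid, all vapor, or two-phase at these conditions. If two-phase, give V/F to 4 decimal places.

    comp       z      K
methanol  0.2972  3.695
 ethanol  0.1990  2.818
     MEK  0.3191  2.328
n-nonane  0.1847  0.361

ΣzᵢKᵢ = 2.4685; Σzᵢ/Kᵢ = 0.7998.
Since Σzᵢ/Kᵢ < 1 the mixture is above its dew point — single vapor phase.

all vapor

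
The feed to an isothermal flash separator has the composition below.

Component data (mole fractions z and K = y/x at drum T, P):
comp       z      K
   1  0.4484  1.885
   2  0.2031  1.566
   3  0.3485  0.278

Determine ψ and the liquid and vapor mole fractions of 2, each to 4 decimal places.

Rachford–Rice: g(ψ) = Σ zᵢ(Kᵢ−1)/(1+ψ(Kᵢ−1)) = 0.
g(0) = ΣzᵢKᵢ − 1 = 0.2602 and g(1) = 1 − Σzᵢ/Kᵢ = -0.6212, so a root lies in (0, 1).
Iterate (Newton) starting at ψ = 0.43:
  ψ = 0.4300: g = 0.01499, g' = -0.6084 → ψ = 0.4546
  ψ = 0.4546: g = -0.00017, g' = -0.6223 → ψ = 0.4544
Converged at ψ = 0.4544.
Compositions from xᵢ = zᵢ/(1+ψ(Kᵢ−1)), yᵢ = Kᵢxᵢ:
  1: x = 0.3198, y = 0.6028
  2: x = 0.1616, y = 0.2530
  3: x = 0.5186, y = 0.1442

ψ = 0.4544, x_2 = 0.1616, y_2 = 0.2530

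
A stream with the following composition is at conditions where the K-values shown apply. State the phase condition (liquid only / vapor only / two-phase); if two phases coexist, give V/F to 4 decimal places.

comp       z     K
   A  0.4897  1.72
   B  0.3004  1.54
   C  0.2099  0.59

ΣzᵢKᵢ = 1.4287; Σzᵢ/Kᵢ = 0.8355.
Since Σzᵢ/Kᵢ < 1 the mixture is above its dew point — single vapor phase.

vapor only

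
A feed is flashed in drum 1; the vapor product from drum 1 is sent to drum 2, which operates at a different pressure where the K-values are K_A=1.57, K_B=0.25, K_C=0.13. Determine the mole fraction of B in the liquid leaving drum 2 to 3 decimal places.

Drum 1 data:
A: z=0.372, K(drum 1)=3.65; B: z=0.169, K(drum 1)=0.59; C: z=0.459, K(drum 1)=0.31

Drum 1:
Iterate (Newton) starting at ψ₁ = 0.68:
  ψ₁ = 0.680: g = -0.3409, g' = -1.163 → ψ₁ = 0.387
  ψ₁ = 0.387: g = -0.0276, g' = -1.084 → ψ₁ = 0.361
  ψ₁ = 0.361: g = 0.0003, g' = -1.109 → ψ₁ = 0.362
Converged at ψ₁ = 0.362.
Drum-1 compositions:
  A: x = 0.190, y = 0.693
  B: x = 0.198, y = 0.117
  C: x = 0.612, y = 0.190
Drum-2 feed = drum-1 vapor: z₂ = (0.6933, 0.1171, 0.1896).
Drum 2:
Rachford–Rice: g(ψ₂) = Σ zᵢ(Kᵢ−1)/(1+ψ₂(Kᵢ−1)) = 0.
Check two-phase: ΣzᵢKᵢ = 1.142 > 1 and Σzᵢ/Kᵢ = 2.368 > 1, so g(0) = 0.142 > 0 and g(1) = -1.368 < 0.
Iterate (Newton) starting at ψ₂ = 0.42:
  ψ₂ = 0.420: g = -0.0693, g' = -0.643 → ψ₂ = 0.312
  ψ₂ = 0.312: g = -0.0057, g' = -0.545 → ψ₂ = 0.302
Converged at ψ₂ = 0.302.
  A: x = 0.592, y = 0.929
  B: x = 0.151, y = 0.038
  C: x = 0.257, y = 0.033

x_B (drum 2) = 0.151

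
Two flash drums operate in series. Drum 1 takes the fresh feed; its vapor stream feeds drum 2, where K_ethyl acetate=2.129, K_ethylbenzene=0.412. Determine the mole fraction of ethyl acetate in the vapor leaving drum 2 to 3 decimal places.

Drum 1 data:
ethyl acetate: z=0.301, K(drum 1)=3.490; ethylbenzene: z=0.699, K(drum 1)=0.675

Drum 1:
Binary case is linear: z₁(K₁−1)(1+ψ₁(K₂−1)) + z₂(K₂−1)(1+ψ₁(K₁−1)) = 0
⇒ ψ₁ = [z₁(K₁−1)+z₂(K₂−1)] / [−(K₁−1)(K₂−1)] = 0.5223/0.8092 = 0.645
Drum-1 compositions:
  ethyl acetate: x = 0.115, y = 0.403
  ethylbenzene: x = 0.885, y = 0.597
Drum-2 feed = drum-1 vapor: z₂ = (0.4029, 0.5971).
Drum 2:
Material balance + equilibrium reduce to Σ zᵢ(Kᵢ−1)/(1+ψ₂(Kᵢ−1)) = 0.
Feasibility: ΣzᵢKᵢ = 1.104, Σzᵢ/Kᵢ = 1.638 — both > 1, two phases present.
Binary case is linear: z₁(K₁−1)(1+ψ₂(K₂−1)) + z₂(K₂−1)(1+ψ₂(K₁−1)) = 0
⇒ ψ₂ = [z₁(K₁−1)+z₂(K₂−1)] / [−(K₁−1)(K₂−1)] = 0.1038/0.6639 = 0.156
  ethyl acetate: x = 0.342, y = 0.729
  ethylbenzene: x = 0.658, y = 0.271

y_ethyl acetate (drum 2) = 0.729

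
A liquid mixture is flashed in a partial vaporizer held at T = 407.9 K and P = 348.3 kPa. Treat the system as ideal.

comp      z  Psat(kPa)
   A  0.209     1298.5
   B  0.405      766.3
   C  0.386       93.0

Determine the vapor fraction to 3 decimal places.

Raoult's law: Kᵢ = Pᵢˢᵃᵗ/P = Pᵢˢᵃᵗ/348.3.
  K_A = 1298.5/348.3 = 3.72811, K_B = 766.3/348.3 = 2.20011, K_C = 93.0/348.3 = 0.26701
Material balance + equilibrium reduce to Σ zᵢ(Kᵢ−1)/(1+ψ(Kᵢ−1)) = 0.
Check two-phase: ΣzᵢKᵢ = 1.773 > 1 and Σzᵢ/Kᵢ = 1.686 > 1, so g(0) = 0.773 > 0 and g(1) = -0.686 < 0.
Newton–Raphson from ψ = 0.5:
  ψ = 0.500: g = 0.0983, g' = -1.023 → ψ = 0.596
  ψ = 0.596: g = -0.0021, g' = -1.078 → ψ = 0.594
Converged at ψ = 0.594.

ψ = 0.594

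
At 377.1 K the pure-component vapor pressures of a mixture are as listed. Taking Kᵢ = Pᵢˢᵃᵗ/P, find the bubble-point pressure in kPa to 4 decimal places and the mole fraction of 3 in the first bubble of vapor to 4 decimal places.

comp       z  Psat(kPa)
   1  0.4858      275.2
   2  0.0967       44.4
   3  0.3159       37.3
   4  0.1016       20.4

At the bubble point ψ → 0, so ΣzᵢKᵢ = 1 with Kᵢ = Pᵢˢᵃᵗ/P ⇒ P = ΣzᵢPᵢˢᵃᵗ.
P = 0.4858·275.2 + 0.0967·44.4 + 0.3159·37.3 + 0.1016·20.4 = 151.8414 kPa
yᵢ = zᵢPᵢˢᵃᵗ/P ⇒ y_3 = 0.3159·37.3/151.8414 = 0.0776

Pbub = 151.8414 kPa, y_3 = 0.0776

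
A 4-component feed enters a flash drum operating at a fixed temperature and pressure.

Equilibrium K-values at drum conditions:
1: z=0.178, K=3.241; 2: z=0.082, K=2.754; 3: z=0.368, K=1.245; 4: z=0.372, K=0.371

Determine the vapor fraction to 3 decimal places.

Rachford–Rice: g(ψ) = Σ zᵢ(Kᵢ−1)/(1+ψ(Kᵢ−1)) = 0.
Feasibility: ΣzᵢKᵢ = 1.399, Σzᵢ/Kᵢ = 1.383 — both > 1, two phases present.
Newton–Raphson from ψ = 0.5:
  ψ = 0.500: g = 0.0037, g' = -0.601 → ψ = 0.506
Converged at ψ = 0.506.

ψ = 0.506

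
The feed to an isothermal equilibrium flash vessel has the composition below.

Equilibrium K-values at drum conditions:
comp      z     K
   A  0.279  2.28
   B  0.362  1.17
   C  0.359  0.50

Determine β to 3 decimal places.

β = 0.604

Let β = V/F and solve Σ zᵢ(Kᵢ−1)/(1+β(Kᵢ−1)) = 0.
Feasibility: ΣzᵢKᵢ = 1.239, Σzᵢ/Kᵢ = 1.150 — both > 1, two phases present.
Newton–Raphson from β = 0.67:
  β = 0.670: g = -0.0224, g' = -0.344 → β = 0.605
  β = 0.605: g = -0.0002, g' = -0.338 → β = 0.604
Converged at β = 0.604.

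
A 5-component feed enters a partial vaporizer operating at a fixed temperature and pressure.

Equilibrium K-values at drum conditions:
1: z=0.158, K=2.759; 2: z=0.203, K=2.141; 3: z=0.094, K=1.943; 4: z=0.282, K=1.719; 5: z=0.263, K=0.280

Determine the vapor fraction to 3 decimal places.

Material balance + equilibrium reduce to Σ zᵢ(Kᵢ−1)/(1+ψ(Kᵢ−1)) = 0.
Check two-phase: ΣzᵢKᵢ = 1.612 > 1 and Σzᵢ/Kᵢ = 1.304 > 1, so g(0) = 0.612 > 0 and g(1) = -0.304 < 0.
Newton–Raphson from ψ = 0.32:
  ψ = 0.320: g = 0.3344, g' = -0.718 → ψ = 0.786
  ψ = 0.786: g = -0.0168, g' = -0.970 → ψ = 0.768
Converged at ψ = 0.768.

ψ = 0.768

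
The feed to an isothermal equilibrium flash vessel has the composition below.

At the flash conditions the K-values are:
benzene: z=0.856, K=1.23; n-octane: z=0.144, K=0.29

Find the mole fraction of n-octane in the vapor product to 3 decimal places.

y_n-octane = 0.071

Rachford–Rice: g(ψ) = Σ zᵢ(Kᵢ−1)/(1+ψ(Kᵢ−1)) = 0.
g(0) = ΣzᵢKᵢ − 1 = 0.095 and g(1) = 1 − Σzᵢ/Kᵢ = -0.192, so a root lies in (0, 1).
Newton–Raphson from ψ = 0.66:
  ψ = 0.660: g = -0.0215, g' = -0.291 → ψ = 0.586
  ψ = 0.586: g = -0.0017, g' = -0.248 → ψ = 0.580
Converged at ψ = 0.580.
Compositions from xᵢ = zᵢ/(1+ψ(Kᵢ−1)), yᵢ = Kᵢxᵢ:
  benzene: x = 0.755, y = 0.929
  n-octane: x = 0.245, y = 0.071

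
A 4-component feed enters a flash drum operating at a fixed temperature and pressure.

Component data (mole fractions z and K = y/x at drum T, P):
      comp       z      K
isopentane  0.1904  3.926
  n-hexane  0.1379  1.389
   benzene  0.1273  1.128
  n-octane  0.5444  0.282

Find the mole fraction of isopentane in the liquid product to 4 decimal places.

x_isopentane = 0.1287

Newton–Raphson from ψ = 0.31:
  ψ = 0.3100: g = -0.14712, g' = -0.9311 → ψ = 0.1520
  ψ = 0.1520: g = 0.01348, g' = -1.1552 → ψ = 0.1637
  ψ = 0.1637: g = 0.00017, g' = -1.1261 → ψ = 0.1638
Converged at ψ = 0.1638.
Compositions from xᵢ = zᵢ/(1+ψ(Kᵢ−1)), yᵢ = Kᵢxᵢ:
  isopentane: x = 0.1287, y = 0.5053
  n-hexane: x = 0.1296, y = 0.1801
  benzene: x = 0.1247, y = 0.1406
  n-octane: x = 0.6170, y = 0.1740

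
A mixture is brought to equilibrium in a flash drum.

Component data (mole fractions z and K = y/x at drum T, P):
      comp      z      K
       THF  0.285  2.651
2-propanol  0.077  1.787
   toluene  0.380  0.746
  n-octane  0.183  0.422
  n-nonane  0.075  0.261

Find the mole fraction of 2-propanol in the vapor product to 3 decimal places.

y_2-propanol = 0.104

Newton–Raphson from V/F = 0.51:
  V/F = 0.510: g = -0.0511, g' = -0.514 → V/F = 0.411
Converged at V/F = 0.411.
Compositions from xᵢ = zᵢ/(1+V/F(Kᵢ−1)), yᵢ = Kᵢxᵢ:
  THF: x = 0.170, y = 0.450
  2-propanol: x = 0.058, y = 0.104
  toluene: x = 0.424, y = 0.317
  n-octane: x = 0.240, y = 0.101
  n-nonane: x = 0.108, y = 0.028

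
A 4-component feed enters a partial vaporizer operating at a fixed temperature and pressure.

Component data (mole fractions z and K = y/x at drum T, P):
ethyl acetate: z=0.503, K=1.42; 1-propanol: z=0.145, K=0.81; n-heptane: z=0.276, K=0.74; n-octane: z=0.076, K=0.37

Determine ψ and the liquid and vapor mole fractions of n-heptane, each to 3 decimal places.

Material balance + equilibrium reduce to Σ zᵢ(Kᵢ−1)/(1+ψ(Kᵢ−1)) = 0.
Feasibility: ΣzᵢKᵢ = 1.064, Σzᵢ/Kᵢ = 1.112 — both > 1, two phases present.
Newton iteration, ψ⁰ = 0.52:
  ψ = 0.520: g = -0.0114, g' = -0.158 → ψ = 0.448
  ψ = 0.448: g = -0.0002, g' = -0.152 → ψ = 0.446
Converged at ψ = 0.446.
Compositions from xᵢ = zᵢ/(1+ψ(Kᵢ−1)), yᵢ = Kᵢxᵢ:
  ethyl acetate: x = 0.424, y = 0.601
  1-propanol: x = 0.158, y = 0.128
  n-heptane: x = 0.312, y = 0.231
  n-octane: x = 0.106, y = 0.039

ψ = 0.446, x_n-heptane = 0.312, y_n-heptane = 0.231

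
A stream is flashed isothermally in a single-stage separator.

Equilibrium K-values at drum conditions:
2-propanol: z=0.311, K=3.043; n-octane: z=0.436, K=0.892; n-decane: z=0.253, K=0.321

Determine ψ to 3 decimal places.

ψ = 0.508

Newton–Raphson from ψ = 0.45:
  ψ = 0.450: g = 0.0342, g' = -0.600 → ψ = 0.507
  ψ = 0.507: g = 0.0003, g' = -0.590 → ψ = 0.508
Converged at ψ = 0.508.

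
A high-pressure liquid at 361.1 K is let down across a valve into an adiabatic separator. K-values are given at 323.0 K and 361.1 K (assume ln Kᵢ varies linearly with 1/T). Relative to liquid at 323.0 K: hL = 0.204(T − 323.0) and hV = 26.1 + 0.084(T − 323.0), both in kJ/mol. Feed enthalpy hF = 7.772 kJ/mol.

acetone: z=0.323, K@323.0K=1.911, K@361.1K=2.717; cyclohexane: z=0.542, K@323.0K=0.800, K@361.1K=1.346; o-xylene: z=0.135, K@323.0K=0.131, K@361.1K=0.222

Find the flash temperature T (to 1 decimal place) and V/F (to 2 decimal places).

Adiabatic flash: solve Rachford–Rice at each trial T, then check hF = ψ·hV(T) + (1−ψ)·hL(T).
  T = 323.0 K: K = (1.911, 0.800, 0.131), RR gives ψ = 0.184, H_out = 4.790 kJ/mol
  T = 361.1 K: K = (2.717, 1.346, 0.222), RR gives ψ = 0.909, H_out = 27.351 kJ/mol
  T = 342.1 K: K = (2.302, 1.054, 0.173), RR gives ψ = 0.674, H_out = 19.939 kJ/mol
  T = 332.6 K: K = (2.104, 0.922, 0.151), RR gives ψ = 0.471, H_out = 13.713 kJ/mol
  T = 327.8 K: K = (2.007, 0.860, 0.141), RR gives ψ = 0.337, H_out = 9.572 kJ/mol
  T = 325.4 K: K = (1.959, 0.830, 0.136), RR gives ψ = 0.262, H_out = 7.254 kJ/mol
Linear interpolation between T = 325.4 (H_out = 7.254) and T = 327.8 (H_out = 9.572) on hF = 7.772 gives T ≈ 325.9 K, at which ψ = 0.28.

T = 325.9 K, V/F = 0.28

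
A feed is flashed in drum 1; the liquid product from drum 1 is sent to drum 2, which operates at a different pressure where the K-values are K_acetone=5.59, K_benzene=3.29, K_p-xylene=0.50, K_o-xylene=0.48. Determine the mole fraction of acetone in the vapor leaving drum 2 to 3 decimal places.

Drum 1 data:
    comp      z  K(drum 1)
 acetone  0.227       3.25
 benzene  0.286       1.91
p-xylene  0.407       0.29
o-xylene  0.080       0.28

Drum 1:
Let ψ₁ = V/F and solve Σ zᵢ(Kᵢ−1)/(1+ψ₁(Kᵢ−1)) = 0.
Feasibility: ΣzᵢKᵢ = 1.424, Σzᵢ/Kᵢ = 1.909 — both > 1, two phases present.
Newton iteration, ψ₁⁰ = 0.5:
  ψ₁ = 0.500: g = -0.1188, g' = -0.961 → ψ₁ = 0.376
  ψ₁ = 0.376: g = -0.0029, g' = -0.928 → ψ₁ = 0.373
Converged at ψ₁ = 0.373.
Drum-1 compositions:
  acetone: x = 0.123, y = 0.401
  benzene: x = 0.213, y = 0.408
  p-xylene: x = 0.554, y = 0.161
  o-xylene: x = 0.109, y = 0.031
Drum-2 feed = drum-1 liquid: z₂ = (0.1234, 0.2135, 0.5537, 0.1094).
Drum 2:
Iterate (Newton) starting at ψ₂ = 0.45:
  ψ₂ = 0.450: g = -0.0060, g' = -0.829 → ψ₂ = 0.443
Converged at ψ₂ = 0.443.
  acetone: x = 0.041, y = 0.227
  benzene: x = 0.106, y = 0.349
  p-xylene: x = 0.711, y = 0.356
  o-xylene: x = 0.142, y = 0.068

y_acetone (drum 2) = 0.227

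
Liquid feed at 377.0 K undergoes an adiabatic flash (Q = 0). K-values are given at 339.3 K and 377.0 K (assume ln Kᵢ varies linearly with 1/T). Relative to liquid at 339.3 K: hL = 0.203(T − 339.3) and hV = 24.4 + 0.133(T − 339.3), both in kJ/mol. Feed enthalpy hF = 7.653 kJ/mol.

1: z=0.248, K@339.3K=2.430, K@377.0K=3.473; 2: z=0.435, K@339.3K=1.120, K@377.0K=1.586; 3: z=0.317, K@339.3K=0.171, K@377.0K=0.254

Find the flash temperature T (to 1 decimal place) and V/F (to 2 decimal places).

T = 343.7 K, V/F = 0.28

Adiabatic flash: solve Rachford–Rice at each trial T, then check hF = ψ·hV(T) + (1−ψ)·hL(T).
  T = 339.3 K: K = (2.430, 1.120, 0.171), RR gives ψ = 0.219, H_out = 5.337 kJ/mol
  T = 377.0 K: K = (3.473, 1.586, 0.254), RR gives ψ = 0.608, H_out = 20.887 kJ/mol
  T = 358.1 K: K = (2.931, 1.344, 0.210), RR gives ψ = 0.447, H_out = 14.138 kJ/mol
  T = 348.7 K: K = (2.676, 1.230, 0.190), RR gives ψ = 0.345, H_out = 10.094 kJ/mol
  T = 344.0 K: K = (2.552, 1.175, 0.180), RR gives ψ = 0.285, H_out = 7.821 kJ/mol
  T = 341.6 K: K = (2.489, 1.147, 0.176), RR gives ψ = 0.252, H_out = 6.581 kJ/mol
Linear interpolation between T = 341.6 (H_out = 6.581) and T = 344.0 (H_out = 7.821) on hF = 7.653 gives T ≈ 343.7 K, at which ψ = 0.28.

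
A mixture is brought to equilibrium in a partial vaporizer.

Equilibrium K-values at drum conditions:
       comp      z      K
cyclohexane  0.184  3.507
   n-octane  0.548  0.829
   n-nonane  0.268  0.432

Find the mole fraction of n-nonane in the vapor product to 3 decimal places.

Newton iteration, ψ⁰ = 0.54:
  ψ = 0.540: g = -0.1268, g' = -0.408 → ψ = 0.229
  ψ = 0.229: g = 0.0204, g' = -0.598 → ψ = 0.263
  ψ = 0.263: g = 0.0007, g' = -0.557 → ψ = 0.265
Converged at ψ = 0.265.
Compositions from xᵢ = zᵢ/(1+ψ(Kᵢ−1)), yᵢ = Kᵢxᵢ:
  cyclohexane: x = 0.111, y = 0.388
  n-octane: x = 0.574, y = 0.476
  n-nonane: x = 0.315, y = 0.136

y_n-nonane = 0.136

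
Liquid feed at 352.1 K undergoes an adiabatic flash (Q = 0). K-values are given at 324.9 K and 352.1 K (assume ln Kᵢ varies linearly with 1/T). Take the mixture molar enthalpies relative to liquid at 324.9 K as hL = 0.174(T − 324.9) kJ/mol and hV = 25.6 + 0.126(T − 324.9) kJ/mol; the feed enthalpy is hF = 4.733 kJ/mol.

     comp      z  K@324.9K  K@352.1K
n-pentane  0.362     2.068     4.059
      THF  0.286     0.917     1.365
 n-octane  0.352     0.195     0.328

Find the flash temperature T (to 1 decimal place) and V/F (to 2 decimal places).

Adiabatic flash: solve Rachford–Rice at each trial T, then check hF = ψ·hV(T) + (1−ψ)·hL(T).
  T = 324.9 K: K = (2.068, 0.917, 0.195), RR gives ψ = 0.128, H_out = 3.286 kJ/mol
  T = 352.1 K: K = (4.059, 1.365, 0.328), RR gives ψ = 0.688, H_out = 21.452 kJ/mol
  T = 338.5 K: K = (2.937, 1.128, 0.256), RR gives ψ = 0.468, H_out = 14.044 kJ/mol
  T = 331.7 K: K = (2.473, 1.019, 0.224), RR gives ψ = 0.326, H_out = 9.421 kJ/mol
  T = 328.3 K: K = (2.264, 0.967, 0.209), RR gives ψ = 0.237, H_out = 6.618 kJ/mol
  T = 326.6 K: K = (2.164, 0.942, 0.202), RR gives ψ = 0.186, H_out = 5.032 kJ/mol
Linear interpolation between T = 324.9 (H_out = 3.286) and T = 326.6 (H_out = 5.032) on hF = 4.733 gives T ≈ 326.3 K, at which ψ = 0.18.

T = 326.3 K, V/F = 0.18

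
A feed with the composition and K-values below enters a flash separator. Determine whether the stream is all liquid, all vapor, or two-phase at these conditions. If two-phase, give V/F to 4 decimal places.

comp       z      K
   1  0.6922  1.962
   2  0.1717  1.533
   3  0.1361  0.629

ΣzᵢKᵢ = 1.7069; Σzᵢ/Kᵢ = 0.6812.
Since Σzᵢ/Kᵢ < 1 the mixture is above its dew point — single vapor phase.

all vapor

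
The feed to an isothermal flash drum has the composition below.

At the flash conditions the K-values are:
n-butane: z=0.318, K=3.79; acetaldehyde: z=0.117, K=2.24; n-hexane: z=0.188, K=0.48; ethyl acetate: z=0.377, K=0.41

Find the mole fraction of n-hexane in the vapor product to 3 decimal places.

y_n-hexane = 0.123

Iterate (Newton) starting at β = 0.68:
  β = 0.680: g = -0.1378, g' = -0.836 → β = 0.515
Converged at β = 0.515.
Compositions from xᵢ = zᵢ/(1+β(Kᵢ−1)), yᵢ = Kᵢxᵢ:
  n-butane: x = 0.131, y = 0.495
  acetaldehyde: x = 0.071, y = 0.160
  n-hexane: x = 0.257, y = 0.123
  ethyl acetate: x = 0.541, y = 0.222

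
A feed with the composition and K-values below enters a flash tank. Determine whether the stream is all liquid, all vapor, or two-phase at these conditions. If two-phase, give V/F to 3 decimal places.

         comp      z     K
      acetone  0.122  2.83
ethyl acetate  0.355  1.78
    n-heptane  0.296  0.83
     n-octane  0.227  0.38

ΣzᵢKᵢ = 1.309; Σzᵢ/Kᵢ = 1.197.
Both exceed 1, so a two-phase solution exists.
Newton iteration, ψ⁰ = 0.56:
  ψ = 0.560: g = 0.0318, g' = -0.419 → ψ = 0.636
  ψ = 0.636: g = -0.0004, g' = -0.432 → ψ = 0.635
Converged at ψ = 0.635.

two-phase, V/F = 0.635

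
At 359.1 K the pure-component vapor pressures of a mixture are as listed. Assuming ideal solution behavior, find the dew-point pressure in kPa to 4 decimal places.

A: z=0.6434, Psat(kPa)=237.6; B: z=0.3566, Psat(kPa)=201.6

At the dew point ψ → 1, so Σzᵢ/Kᵢ = 1 with Kᵢ = Pᵢˢᵃᵗ/P ⇒ 1/P = Σzᵢ/Pᵢˢᵃᵗ.
1/P = 0.6434/237.6 + 0.3566/201.6 = 0.0044768 ⇒ P = 223.3758 kPa

Pdew = 223.3758 kPa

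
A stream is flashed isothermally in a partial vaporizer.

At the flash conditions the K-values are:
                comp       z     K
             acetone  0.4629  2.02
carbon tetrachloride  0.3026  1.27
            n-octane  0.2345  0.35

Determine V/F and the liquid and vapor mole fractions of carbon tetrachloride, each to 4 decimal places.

Newton iteration, V/F⁰ = 0.48:
  V/F = 0.4800: g = 0.16775, g' = -0.4436 → V/F = 0.8581
  V/F = 0.8581: g = -0.02657, g' = -0.6581 → V/F = 0.8178
  V/F = 0.8178: g = -0.00102, g' = -0.6094 → V/F = 0.8161
Converged at V/F = 0.8161.
Compositions from xᵢ = zᵢ/(1+V/F(Kᵢ−1)), yᵢ = Kᵢxᵢ:
  acetone: x = 0.2526, y = 0.5103
  carbon tetrachloride: x = 0.2480, y = 0.3149
  n-octane: x = 0.4994, y = 0.1748

V/F = 0.8161, x_carbon tetrachloride = 0.2480, y_carbon tetrachloride = 0.3149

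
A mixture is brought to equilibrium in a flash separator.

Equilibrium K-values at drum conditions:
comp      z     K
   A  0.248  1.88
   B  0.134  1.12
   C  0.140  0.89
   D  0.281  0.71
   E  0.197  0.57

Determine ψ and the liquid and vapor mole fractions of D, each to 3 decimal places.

ψ = 0.230, x_D = 0.301, y_D = 0.214

Rachford–Rice: g(ψ) = Σ zᵢ(Kᵢ−1)/(1+ψ(Kᵢ−1)) = 0.
g(0) = ΣzᵢKᵢ − 1 = 0.053 and g(1) = 1 − Σzᵢ/Kᵢ = -0.150, so a root lies in (0, 1).
Newton–Raphson from ψ = 0.5:
  ψ = 0.500: g = -0.0528, g' = -0.188 → ψ = 0.219
  ψ = 0.219: g = 0.0024, g' = -0.210 → ψ = 0.230
Converged at ψ = 0.230.
Compositions from xᵢ = zᵢ/(1+ψ(Kᵢ−1)), yᵢ = Kᵢxᵢ:
  A: x = 0.206, y = 0.388
  B: x = 0.130, y = 0.146
  C: x = 0.144, y = 0.128
  D: x = 0.301, y = 0.214
  E: x = 0.219, y = 0.125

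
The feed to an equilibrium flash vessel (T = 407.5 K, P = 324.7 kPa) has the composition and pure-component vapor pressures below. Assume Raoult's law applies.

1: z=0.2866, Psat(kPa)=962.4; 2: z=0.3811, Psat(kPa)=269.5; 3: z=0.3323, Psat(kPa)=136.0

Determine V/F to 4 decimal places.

Raoult's law: Kᵢ = Pᵢˢᵃᵗ/P = Pᵢˢᵃᵗ/324.7.
  K_1 = 962.4/324.7 = 2.963967, K_2 = 269.5/324.7 = 0.829997, K_3 = 136.0/324.7 = 0.418848
Newton iteration, V/F⁰ = 0.5:
  V/F = 0.5000: g = -0.05903, g' = -0.5176 → V/F = 0.3859
  V/F = 0.3859: g = 0.00189, g' = -0.5568 → V/F = 0.3893
Converged at V/F = 0.3893.

V/F = 0.3893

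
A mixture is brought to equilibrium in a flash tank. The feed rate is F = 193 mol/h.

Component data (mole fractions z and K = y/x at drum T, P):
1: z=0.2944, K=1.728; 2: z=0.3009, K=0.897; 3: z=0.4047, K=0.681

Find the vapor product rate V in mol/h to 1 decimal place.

Rachford–Rice: g(β) = Σ zᵢ(Kᵢ−1)/(1+β(Kᵢ−1)) = 0.
g(0) = ΣzᵢKᵢ − 1 = 0.0542 and g(1) = 1 − Σzᵢ/Kᵢ = -0.1001, so a root lies in (0, 1).
Newton–Raphson from β = 0.4:
  β = 0.4000: g = -0.01432, g' = -0.1512 → β = 0.3053
  β = 0.3053: g = 0.00033, g' = -0.1584 → β = 0.3073
Converged at β = 0.3073.
Then V = β·F = 0.3073·193 = 59.3 mol/h and L = F − V = 133.7 mol/h.

V = 59.3 mol/h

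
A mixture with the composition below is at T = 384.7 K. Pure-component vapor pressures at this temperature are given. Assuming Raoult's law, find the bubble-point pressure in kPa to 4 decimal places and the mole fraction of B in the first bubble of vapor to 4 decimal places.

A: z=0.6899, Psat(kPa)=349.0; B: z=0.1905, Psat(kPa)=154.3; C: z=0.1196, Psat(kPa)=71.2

At the bubble point ψ → 0, so ΣzᵢKᵢ = 1 with Kᵢ = Pᵢˢᵃᵗ/P ⇒ P = ΣzᵢPᵢˢᵃᵗ.
P = 0.6899·349.0 + 0.1905·154.3 + 0.1196·71.2 = 278.6848 kPa
yᵢ = zᵢPᵢˢᵃᵗ/P ⇒ y_B = 0.1905·154.3/278.6848 = 0.1055

Pbub = 278.6848 kPa, y_B = 0.1055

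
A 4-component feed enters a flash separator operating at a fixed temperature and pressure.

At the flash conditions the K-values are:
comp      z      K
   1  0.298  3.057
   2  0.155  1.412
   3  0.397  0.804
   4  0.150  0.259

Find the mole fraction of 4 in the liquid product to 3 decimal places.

Iterate (Newton) starting at ψ = 0.46:
  ψ = 0.460: g = 0.1145, g' = -0.559 → ψ = 0.665
  ψ = 0.665: g = 0.0006, g' = -0.581 → ψ = 0.666
Converged at ψ = 0.666.
Compositions from xᵢ = zᵢ/(1+ψ(Kᵢ−1)), yᵢ = Kᵢxᵢ:
  1: x = 0.126, y = 0.384
  2: x = 0.122, y = 0.172
  3: x = 0.457, y = 0.367
  4: x = 0.296, y = 0.077

x_4 = 0.296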